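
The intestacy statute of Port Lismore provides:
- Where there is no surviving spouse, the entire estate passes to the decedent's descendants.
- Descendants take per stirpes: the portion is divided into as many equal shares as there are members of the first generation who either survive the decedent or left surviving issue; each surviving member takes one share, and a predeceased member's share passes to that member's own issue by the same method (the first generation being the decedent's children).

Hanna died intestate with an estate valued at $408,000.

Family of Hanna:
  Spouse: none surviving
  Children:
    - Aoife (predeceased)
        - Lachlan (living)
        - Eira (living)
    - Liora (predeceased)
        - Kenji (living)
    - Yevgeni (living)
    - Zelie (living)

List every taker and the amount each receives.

Lachlan: $51,000; Eira: $51,000; Kenji: $102,000; Yevgeni: $102,000; Zelie: $102,000

The entire $408,000 passes to the descendants.
That amount ($408,000) is divided into 4 shares of $102,000: Yevgeni and Zelie each take $102,000; Aoife's $102,000 share passes to Aoife's issue; Liora's $102,000 share passes to Liora's issue.
Aoife's share ($102,000) is divided into 2 shares of $51,000: Lachlan and Eira each take $51,000.
Liora's share ($102,000) passes entirely to Kenji.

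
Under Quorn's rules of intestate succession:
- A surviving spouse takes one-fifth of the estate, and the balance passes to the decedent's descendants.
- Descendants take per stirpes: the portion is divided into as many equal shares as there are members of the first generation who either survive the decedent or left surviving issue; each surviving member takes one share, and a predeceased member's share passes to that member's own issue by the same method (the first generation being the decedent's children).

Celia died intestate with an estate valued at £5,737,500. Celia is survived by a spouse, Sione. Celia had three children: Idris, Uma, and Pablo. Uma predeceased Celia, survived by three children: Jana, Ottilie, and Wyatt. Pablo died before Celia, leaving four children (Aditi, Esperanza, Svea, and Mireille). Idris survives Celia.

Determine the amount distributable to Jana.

Jana receives £510,000.

Sione takes one-fifth of £5,737,500 = £1,147,500. The remaining £4,590,000 passes to the descendants.
The descendants' portion (£4,590,000) is divided into 3 shares of £1,530,000: Idris takes £1,530,000; Uma's £1,530,000 share passes to Uma's issue; Pablo's £1,530,000 share passes to Pablo's issue.
Uma's share (£1,530,000) is divided into 3 shares of £510,000: Jana, Ottilie, and Wyatt each take £510,000.
Pablo's share (£1,530,000) is divided into 4 shares of £382,500: Aditi, Esperanza, Svea, and Mireille each take £382,500.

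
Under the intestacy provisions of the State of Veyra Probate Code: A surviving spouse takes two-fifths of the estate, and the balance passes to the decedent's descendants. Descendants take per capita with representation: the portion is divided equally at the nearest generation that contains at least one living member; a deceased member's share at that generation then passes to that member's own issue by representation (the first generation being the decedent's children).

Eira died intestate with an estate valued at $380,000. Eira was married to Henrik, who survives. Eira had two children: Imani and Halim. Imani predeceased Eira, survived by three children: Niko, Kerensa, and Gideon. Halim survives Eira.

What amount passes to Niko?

Henrik takes two-fifths of $380,000 = $152,000. The remaining $228,000 passes to the descendants.
The descendants' portion ($228,000) is divided into 2 shares of $114,000: Halim takes $114,000; Imani's $114,000 share passes to Imani's issue.
Imani's share ($114,000) is divided into 3 shares of $38,000: Niko, Kerensa, and Gideon each take $38,000.

Niko receives $38,000.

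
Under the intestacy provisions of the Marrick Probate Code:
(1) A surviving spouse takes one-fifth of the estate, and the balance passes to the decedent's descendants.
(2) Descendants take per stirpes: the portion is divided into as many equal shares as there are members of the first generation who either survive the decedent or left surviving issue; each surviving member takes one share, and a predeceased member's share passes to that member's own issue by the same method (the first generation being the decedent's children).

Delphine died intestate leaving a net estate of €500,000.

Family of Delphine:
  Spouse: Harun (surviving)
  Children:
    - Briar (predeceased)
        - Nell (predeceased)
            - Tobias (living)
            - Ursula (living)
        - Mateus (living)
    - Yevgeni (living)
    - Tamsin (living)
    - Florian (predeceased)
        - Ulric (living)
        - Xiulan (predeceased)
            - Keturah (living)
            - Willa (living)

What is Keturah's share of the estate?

Harun takes one-fifth of €500,000 = €100,000. The remaining €400,000 passes to the descendants.
The descendants' portion (€400,000) is divided into 4 shares of €100,000: Yevgeni and Tamsin each take €100,000; Briar's €100,000 share passes to Briar's issue; Florian's €100,000 share passes to Florian's issue.
Briar's share (€100,000) is divided into 2 shares of €50,000: Mateus takes €50,000; Nell's €50,000 share passes to Nell's issue.
Nell's share (€50,000) is divided into 2 shares of €25,000: Tobias and Ursula each take €25,000.
Florian's share (€100,000) is divided into 2 shares of €50,000: Ulric takes €50,000; Xiulan's €50,000 share passes to Xiulan's issue.
Xiulan's share (€50,000) is divided into 2 shares of €25,000: Keturah and Willa each take €25,000.

Keturah receives €25,000.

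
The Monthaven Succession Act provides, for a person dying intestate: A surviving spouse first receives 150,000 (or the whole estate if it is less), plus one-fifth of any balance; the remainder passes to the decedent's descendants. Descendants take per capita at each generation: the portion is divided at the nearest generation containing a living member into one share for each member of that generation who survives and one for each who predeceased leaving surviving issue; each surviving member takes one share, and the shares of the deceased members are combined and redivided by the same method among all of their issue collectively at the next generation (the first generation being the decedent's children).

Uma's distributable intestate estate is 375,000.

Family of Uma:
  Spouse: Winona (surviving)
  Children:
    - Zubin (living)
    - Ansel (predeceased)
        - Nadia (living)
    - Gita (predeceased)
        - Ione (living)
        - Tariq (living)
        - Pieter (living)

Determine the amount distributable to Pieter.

Winona first takes 150,000, leaving a balance of 225,000. Winona then takes one-fifth of the balance (45,000), for a total of 195,000. The remaining 180,000 passes to the descendants.
The descendants' portion (180,000) is divided at the children's generation into 3 shares of 60,000. Zubin takes 60,000. The 2 shares of the deceased (Ansel and Gita) are combined into a pool of 120,000.
That pool (120,000) is divided at the grandchildren's generation equally among Nadia, Ione, Tariq, and Pieter: 30,000 each.

Pieter receives 30,000.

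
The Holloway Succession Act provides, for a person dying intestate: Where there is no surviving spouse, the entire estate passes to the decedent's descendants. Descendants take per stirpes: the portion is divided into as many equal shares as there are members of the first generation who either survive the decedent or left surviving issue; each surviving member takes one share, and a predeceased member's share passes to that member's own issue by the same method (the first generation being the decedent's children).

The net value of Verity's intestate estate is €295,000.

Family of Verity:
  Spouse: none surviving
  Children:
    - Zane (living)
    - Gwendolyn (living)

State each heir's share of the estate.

Zane: €147,500; Gwendolyn: €147,500

The entire €295,000 passes to the descendants.
That amount (€295,000) is divided into 2 shares of €147,500: Zane and Gwendolyn each take €147,500.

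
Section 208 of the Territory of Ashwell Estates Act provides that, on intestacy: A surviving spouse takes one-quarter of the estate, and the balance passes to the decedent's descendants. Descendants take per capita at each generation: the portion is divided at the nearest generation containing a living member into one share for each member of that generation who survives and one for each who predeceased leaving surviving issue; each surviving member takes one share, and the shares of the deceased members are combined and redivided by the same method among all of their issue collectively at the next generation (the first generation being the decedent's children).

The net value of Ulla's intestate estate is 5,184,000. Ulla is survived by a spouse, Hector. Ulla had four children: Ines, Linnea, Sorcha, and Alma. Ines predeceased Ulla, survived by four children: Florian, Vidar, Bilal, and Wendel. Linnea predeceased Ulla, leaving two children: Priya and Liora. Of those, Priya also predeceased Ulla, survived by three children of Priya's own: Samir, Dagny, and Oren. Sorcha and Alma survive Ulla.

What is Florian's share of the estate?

Hector takes one-quarter of 5,184,000 = 1,296,000. The remaining 3,888,000 passes to the descendants.
The descendants' portion (3,888,000) is divided at the children's generation into 4 shares of 972,000. Sorcha and Alma each take 972,000. The 2 shares of the deceased (Ines and Linnea) are combined into a pool of 1,944,000.
That pool (1,944,000) is divided at the grandchildren's generation into 6 shares of 324,000. Florian, Vidar, Bilal, Wendel, and Liora each take 324,000. The remaining share for the deceased Priya (324,000) is carried to the next generation.
That pool (324,000) is divided at the great-grandchildren's generation equally among Samir, Dagny, and Oren: 108,000 each.

Florian receives 324,000.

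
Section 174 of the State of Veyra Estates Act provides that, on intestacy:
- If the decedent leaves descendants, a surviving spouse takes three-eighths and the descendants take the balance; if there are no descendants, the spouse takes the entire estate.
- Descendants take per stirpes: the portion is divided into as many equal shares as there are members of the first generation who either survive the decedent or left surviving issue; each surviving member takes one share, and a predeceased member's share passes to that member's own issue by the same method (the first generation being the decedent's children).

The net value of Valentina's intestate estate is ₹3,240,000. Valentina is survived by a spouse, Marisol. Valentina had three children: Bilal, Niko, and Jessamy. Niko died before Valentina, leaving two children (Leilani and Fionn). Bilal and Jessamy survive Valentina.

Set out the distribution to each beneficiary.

Marisol takes three-eighths of ₹3,240,000 = ₹1,215,000. The remaining ₹2,025,000 passes to the descendants.
The descendants' portion (₹2,025,000) is divided into 3 shares of ₹675,000: Bilal and Jessamy each take ₹675,000; Niko's ₹675,000 share passes to Niko's issue.
Niko's share (₹675,000) is divided into 2 shares of ₹337,500: Leilani and Fionn each take ₹337,500.

Marisol: ₹1,215,000; Bilal: ₹675,000; Leilani: ₹337,500; Fionn: ₹337,500; Jessamy: ₹675,000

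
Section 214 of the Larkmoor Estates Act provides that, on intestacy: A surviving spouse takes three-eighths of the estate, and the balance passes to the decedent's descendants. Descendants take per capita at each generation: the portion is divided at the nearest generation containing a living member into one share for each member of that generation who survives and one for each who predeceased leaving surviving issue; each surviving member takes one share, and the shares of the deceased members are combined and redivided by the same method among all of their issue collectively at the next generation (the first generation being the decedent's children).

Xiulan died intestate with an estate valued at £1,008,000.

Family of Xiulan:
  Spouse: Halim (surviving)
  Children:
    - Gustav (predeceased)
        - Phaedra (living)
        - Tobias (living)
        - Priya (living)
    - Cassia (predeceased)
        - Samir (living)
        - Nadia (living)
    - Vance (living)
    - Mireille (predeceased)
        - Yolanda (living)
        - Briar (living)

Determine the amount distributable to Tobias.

Halim takes three-eighths of £1,008,000 = £378,000. The remaining £630,000 passes to the descendants.
The descendants' portion (£630,000) is divided at the children's generation into 4 shares of £157,500. Vance takes £157,500. The 3 shares of the deceased (Gustav, Cassia, and Mireille) are combined into a pool of £472,500.
That pool (£472,500) is divided at the grandchildren's generation equally among Phaedra, Tobias, Priya, Samir, Nadia, Yolanda, and Briar: £67,500 each.

Tobias receives £67,500.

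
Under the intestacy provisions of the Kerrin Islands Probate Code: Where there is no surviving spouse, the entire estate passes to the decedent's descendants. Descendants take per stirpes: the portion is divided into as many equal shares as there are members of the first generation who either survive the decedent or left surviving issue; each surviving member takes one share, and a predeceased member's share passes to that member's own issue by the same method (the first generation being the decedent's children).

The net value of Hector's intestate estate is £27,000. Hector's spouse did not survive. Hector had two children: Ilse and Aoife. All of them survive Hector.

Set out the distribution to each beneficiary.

The entire £27,000 passes to the descendants.
That amount (£27,000) is divided into 2 shares of £13,500: Ilse and Aoife each take £13,500.

Ilse: £13,500; Aoife: £13,500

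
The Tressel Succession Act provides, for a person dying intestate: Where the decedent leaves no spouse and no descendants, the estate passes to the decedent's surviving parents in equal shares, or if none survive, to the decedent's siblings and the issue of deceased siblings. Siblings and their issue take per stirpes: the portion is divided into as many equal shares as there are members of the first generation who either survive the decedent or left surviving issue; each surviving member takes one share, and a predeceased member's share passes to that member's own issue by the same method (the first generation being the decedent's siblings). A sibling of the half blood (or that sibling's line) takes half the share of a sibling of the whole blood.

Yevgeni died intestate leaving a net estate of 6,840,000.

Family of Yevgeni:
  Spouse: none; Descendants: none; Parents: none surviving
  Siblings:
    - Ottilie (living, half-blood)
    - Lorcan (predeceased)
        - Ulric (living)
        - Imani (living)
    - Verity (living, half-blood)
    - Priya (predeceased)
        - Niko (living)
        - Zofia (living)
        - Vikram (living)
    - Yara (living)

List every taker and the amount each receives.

The entire 6,840,000 passes to the siblings and their issue.
Counting each half-blood sibling's line as half a unit, there are 4 units in 6,840,000, so one unit is 1,710,000. Whole-blood lines (Lorcan, Priya, and Yara) take 1,710,000 each; half-blood lines (Ottilie and Verity) take 855,000 each.
Lorcan's share (1,710,000) is divided into 2 shares of 855,000: Ulric and Imani each take 855,000.
Priya's share (1,710,000) is divided into 3 shares of 570,000: Niko, Zofia, and Vikram each take 570,000.

Ottilie: 855,000; Ulric: 855,000; Imani: 855,000; Verity: 855,000; Niko: 570,000; Zofia: 570,000; Vikram: 570,000; Yara: 1,710,000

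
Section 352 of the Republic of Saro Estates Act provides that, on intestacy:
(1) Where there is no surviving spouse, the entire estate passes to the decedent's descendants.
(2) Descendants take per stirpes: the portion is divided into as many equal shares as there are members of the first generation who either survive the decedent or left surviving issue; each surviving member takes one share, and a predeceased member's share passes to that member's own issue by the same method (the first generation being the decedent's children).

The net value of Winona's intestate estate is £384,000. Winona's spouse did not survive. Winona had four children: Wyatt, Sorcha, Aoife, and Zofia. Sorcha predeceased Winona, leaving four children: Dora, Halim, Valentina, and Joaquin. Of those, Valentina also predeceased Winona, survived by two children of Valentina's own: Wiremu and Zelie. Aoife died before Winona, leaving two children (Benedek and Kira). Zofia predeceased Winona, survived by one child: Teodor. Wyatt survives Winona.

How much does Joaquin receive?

Joaquin receives £24,000.

The entire £384,000 passes to the descendants.
That amount (£384,000) is divided into 4 shares of £96,000: Wyatt takes £96,000; Sorcha's £96,000 share passes to Sorcha's issue; Aoife's £96,000 share passes to Aoife's issue; Zofia's £96,000 share passes to Zofia's issue.
Sorcha's share (£96,000) is divided into 4 shares of £24,000: Dora, Halim, and Joaquin each take £24,000; Valentina's £24,000 share passes to Valentina's issue.
Valentina's share (£24,000) is divided into 2 shares of £12,000: Wiremu and Zelie each take £12,000.
Aoife's share (£96,000) is divided into 2 shares of £48,000: Benedek and Kira each take £48,000.
Zofia's share (£96,000) passes entirely to Teodor.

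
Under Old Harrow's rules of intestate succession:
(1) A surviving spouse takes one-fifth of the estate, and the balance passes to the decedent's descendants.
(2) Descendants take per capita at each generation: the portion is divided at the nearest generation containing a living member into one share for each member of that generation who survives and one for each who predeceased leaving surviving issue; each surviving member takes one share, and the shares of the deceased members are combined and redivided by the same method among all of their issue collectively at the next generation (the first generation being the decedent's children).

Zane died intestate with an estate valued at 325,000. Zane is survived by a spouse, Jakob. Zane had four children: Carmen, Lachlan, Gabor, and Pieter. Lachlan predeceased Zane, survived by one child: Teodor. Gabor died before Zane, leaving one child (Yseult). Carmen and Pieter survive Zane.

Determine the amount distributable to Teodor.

Teodor receives 65,000.

Jakob takes one-fifth of 325,000 = 65,000. The remaining 260,000 passes to the descendants.
The descendants' portion (260,000) is divided at the children's generation into 4 shares of 65,000. Carmen and Pieter each take 65,000. The 2 shares of the deceased (Lachlan and Gabor) are combined into a pool of 130,000.
That pool (130,000) is divided at the grandchildren's generation equally among Teodor and Yseult: 65,000 each.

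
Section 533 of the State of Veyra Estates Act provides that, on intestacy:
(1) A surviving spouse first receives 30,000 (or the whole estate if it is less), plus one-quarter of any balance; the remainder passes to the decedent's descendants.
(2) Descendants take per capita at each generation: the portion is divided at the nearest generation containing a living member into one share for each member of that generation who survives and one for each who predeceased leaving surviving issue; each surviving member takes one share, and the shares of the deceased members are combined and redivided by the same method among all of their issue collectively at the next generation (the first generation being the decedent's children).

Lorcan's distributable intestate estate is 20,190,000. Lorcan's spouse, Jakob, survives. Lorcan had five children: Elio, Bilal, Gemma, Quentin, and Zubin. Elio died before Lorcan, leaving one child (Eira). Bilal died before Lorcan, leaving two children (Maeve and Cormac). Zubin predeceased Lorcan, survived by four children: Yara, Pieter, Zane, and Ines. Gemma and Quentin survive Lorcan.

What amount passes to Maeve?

Jakob first takes 30,000, leaving a balance of 20,160,000. Jakob then takes one-quarter of the balance (5,040,000), for a total of 5,070,000. The remaining 15,120,000 passes to the descendants.
The descendants' portion (15,120,000) is divided at the children's generation into 5 shares of 3,024,000. Gemma and Quentin each take 3,024,000. The 3 shares of the deceased (Elio, Bilal, and Zubin) are combined into a pool of 9,072,000.
That pool (9,072,000) is divided at the grandchildren's generation equally among Eira, Maeve, Cormac, Yara, Pieter, Zane, and Ines: 1,296,000 each.

Maeve receives 1,296,000.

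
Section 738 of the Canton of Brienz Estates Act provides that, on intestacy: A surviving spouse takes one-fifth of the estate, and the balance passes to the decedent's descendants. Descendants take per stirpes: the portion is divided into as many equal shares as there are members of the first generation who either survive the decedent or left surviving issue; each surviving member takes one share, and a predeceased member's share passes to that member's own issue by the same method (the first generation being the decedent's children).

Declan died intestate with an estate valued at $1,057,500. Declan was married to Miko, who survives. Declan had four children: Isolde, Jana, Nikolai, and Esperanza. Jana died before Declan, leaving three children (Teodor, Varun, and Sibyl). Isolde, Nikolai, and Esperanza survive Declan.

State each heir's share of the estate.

Miko: $211,500; Isolde: $211,500; Teodor: $70,500; Varun: $70,500; Sibyl: $70,500; Nikolai: $211,500; Esperanza: $211,500

Miko takes one-fifth of $1,057,500 = $211,500. The remaining $846,000 passes to the descendants.
The descendants' portion ($846,000) is divided into 4 shares of $211,500: Isolde, Nikolai, and Esperanza each take $211,500; Jana's $211,500 share passes to Jana's issue.
Jana's share ($211,500) is divided into 3 shares of $70,500: Teodor, Varun, and Sibyl each take $70,500.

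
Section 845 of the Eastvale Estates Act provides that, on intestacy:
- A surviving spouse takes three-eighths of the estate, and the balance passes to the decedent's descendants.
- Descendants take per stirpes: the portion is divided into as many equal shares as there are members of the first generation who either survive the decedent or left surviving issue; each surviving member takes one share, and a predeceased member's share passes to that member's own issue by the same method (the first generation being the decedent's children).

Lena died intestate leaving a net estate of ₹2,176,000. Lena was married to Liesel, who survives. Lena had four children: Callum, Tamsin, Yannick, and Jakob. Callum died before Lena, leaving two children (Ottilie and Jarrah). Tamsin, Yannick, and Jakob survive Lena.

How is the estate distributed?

Liesel takes three-eighths of ₹2,176,000 = ₹816,000. The remaining ₹1,360,000 passes to the descendants.
The descendants' portion (₹1,360,000) is divided into 4 shares of ₹340,000: Tamsin, Yannick, and Jakob each take ₹340,000; Callum's ₹340,000 share passes to Callum's issue.
Callum's share (₹340,000) is divided into 2 shares of ₹170,000: Ottilie and Jarrah each take ₹170,000.

Liesel: ₹816,000; Ottilie: ₹170,000; Jarrah: ₹170,000; Tamsin: ₹340,000; Yannick: ₹340,000; Jakob: ₹340,000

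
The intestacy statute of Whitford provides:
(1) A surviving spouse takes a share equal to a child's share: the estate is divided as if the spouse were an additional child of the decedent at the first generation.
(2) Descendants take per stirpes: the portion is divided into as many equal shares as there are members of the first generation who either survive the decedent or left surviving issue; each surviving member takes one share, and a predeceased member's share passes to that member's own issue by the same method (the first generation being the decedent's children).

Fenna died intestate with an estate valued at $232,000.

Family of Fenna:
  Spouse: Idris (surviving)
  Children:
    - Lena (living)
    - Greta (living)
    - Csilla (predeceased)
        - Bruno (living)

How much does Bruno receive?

The spouse counts as an additional share at the children's level, so there are 4 primary shares of $58,000. Idris takes one such share ($58,000).
The children's combined portion ($174,000) is divided into 3 shares of $58,000: Lena and Greta each take $58,000; Csilla's $58,000 share passes to Csilla's issue.
Csilla's share ($58,000) passes entirely to Bruno.

Bruno receives $58,000.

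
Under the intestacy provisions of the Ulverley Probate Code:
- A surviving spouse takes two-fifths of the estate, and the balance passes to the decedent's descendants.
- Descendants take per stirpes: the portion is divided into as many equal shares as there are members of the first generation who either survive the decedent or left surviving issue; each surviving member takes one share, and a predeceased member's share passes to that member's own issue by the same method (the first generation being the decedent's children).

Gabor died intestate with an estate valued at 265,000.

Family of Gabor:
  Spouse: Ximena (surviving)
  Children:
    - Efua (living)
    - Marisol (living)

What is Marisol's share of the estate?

Marisol receives 79,500.

Ximena takes two-fifths of 265,000 = 106,000. The remaining 159,000 passes to the descendants.
The descendants' portion (159,000) is divided into 2 shares of 79,500: Efua and Marisol each take 79,500.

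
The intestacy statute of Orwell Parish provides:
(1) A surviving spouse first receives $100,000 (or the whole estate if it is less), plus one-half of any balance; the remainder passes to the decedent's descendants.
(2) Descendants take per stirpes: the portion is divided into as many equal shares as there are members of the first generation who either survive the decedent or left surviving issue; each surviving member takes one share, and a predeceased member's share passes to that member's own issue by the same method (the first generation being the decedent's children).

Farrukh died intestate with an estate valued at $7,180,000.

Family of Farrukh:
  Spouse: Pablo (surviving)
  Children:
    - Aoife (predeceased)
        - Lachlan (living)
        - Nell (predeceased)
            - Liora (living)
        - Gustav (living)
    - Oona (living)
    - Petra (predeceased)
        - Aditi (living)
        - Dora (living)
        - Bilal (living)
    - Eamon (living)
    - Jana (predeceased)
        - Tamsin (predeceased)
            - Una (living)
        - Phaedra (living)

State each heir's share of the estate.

Pablo: $3,640,000; Lachlan: $236,000; Liora: $236,000; Gustav: $236,000; Oona: $708,000; Aditi: $236,000; Dora: $236,000; Bilal: $236,000; Eamon: $708,000; Una: $354,000; Phaedra: $354,000

Pablo first takes $100,000, leaving a balance of $7,080,000. Pablo then takes one-half of the balance ($3,540,000), for a total of $3,640,000. The remaining $3,540,000 passes to the descendants.
The descendants' portion ($3,540,000) is divided into 5 shares of $708,000: Oona and Eamon each take $708,000; Aoife's $708,000 share passes to Aoife's issue; Petra's $708,000 share passes to Petra's issue; Jana's $708,000 share passes to Jana's issue.
Aoife's share ($708,000) is divided into 3 shares of $236,000: Lachlan and Gustav each take $236,000; Nell's $236,000 share passes to Nell's issue.
Nell's share ($236,000) passes entirely to Liora.
Petra's share ($708,000) is divided into 3 shares of $236,000: Aditi, Dora, and Bilal each take $236,000.
Jana's share ($708,000) is divided into 2 shares of $354,000: Phaedra takes $354,000; Tamsin's $354,000 share passes to Tamsin's issue.
Tamsin's share ($354,000) passes entirely to Una.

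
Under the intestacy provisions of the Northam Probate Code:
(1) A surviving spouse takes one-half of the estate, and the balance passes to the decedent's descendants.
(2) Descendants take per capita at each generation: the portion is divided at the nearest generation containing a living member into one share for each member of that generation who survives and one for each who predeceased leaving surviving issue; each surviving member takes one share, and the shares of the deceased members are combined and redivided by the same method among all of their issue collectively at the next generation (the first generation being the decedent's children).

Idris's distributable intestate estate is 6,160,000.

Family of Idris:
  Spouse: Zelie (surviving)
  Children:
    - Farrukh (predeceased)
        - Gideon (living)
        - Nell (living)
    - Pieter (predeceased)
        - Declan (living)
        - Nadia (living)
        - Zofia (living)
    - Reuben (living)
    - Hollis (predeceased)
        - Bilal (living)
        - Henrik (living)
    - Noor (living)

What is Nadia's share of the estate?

Zelie takes one-half of 6,160,000 = 3,080,000. The remaining 3,080,000 passes to the descendants.
The descendants' portion (3,080,000) is divided at the children's generation into 5 shares of 616,000. Reuben and Noor each take 616,000. The 3 shares of the deceased (Farrukh, Pieter, and Hollis) are combined into a pool of 1,848,000.
That pool (1,848,000) is divided at the grandchildren's generation equally among Gideon, Nell, Declan, Nadia, Zofia, Bilal, and Henrik: 264,000 each.

Nadia receives 264,000.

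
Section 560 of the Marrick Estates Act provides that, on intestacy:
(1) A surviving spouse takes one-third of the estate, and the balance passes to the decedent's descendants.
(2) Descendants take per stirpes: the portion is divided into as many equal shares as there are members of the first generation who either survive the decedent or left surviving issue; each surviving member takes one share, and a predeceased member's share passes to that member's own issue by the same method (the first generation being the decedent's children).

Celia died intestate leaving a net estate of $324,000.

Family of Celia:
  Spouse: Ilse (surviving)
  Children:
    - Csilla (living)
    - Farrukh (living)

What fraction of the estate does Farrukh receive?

Ilse takes one-third of $324,000 = $108,000. The remaining $216,000 passes to the descendants.
The descendants' portion ($216,000) is divided into 2 shares of $108,000: Csilla and Farrukh each take $108,000.

Farrukh receives 1/3 of the estate.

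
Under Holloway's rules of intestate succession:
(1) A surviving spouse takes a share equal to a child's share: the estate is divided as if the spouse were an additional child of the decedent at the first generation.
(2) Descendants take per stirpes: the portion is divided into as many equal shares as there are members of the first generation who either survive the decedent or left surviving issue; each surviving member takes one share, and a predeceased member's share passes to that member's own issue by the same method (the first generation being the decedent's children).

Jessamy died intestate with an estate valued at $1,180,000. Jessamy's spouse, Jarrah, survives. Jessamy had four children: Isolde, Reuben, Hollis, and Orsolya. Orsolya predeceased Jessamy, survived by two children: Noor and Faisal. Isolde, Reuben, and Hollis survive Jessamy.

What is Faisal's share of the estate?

Faisal receives $118,000.

The spouse counts as an additional share at the children's level, so there are 5 primary shares of $236,000. Jarrah takes one such share ($236,000).
The children's combined portion ($944,000) is divided into 4 shares of $236,000: Isolde, Reuben, and Hollis each take $236,000; Orsolya's $236,000 share passes to Orsolya's issue.
Orsolya's share ($236,000) is divided into 2 shares of $118,000: Noor and Faisal each take $118,000.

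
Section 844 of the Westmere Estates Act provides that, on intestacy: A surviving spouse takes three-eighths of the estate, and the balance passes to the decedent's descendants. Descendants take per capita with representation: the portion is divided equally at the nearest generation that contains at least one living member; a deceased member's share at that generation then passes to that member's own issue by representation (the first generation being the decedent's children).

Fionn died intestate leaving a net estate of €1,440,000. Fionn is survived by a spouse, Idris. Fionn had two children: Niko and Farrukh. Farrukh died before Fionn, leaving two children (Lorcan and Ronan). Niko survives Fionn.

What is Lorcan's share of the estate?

Lorcan receives €225,000.

Idris takes three-eighths of €1,440,000 = €540,000. The remaining €900,000 passes to the descendants.
The descendants' portion (€900,000) is divided into 2 shares of €450,000: Niko takes €450,000; Farrukh's €450,000 share passes to Farrukh's issue.
Farrukh's share (€450,000) is divided into 2 shares of €225,000: Lorcan and Ronan each take €225,000.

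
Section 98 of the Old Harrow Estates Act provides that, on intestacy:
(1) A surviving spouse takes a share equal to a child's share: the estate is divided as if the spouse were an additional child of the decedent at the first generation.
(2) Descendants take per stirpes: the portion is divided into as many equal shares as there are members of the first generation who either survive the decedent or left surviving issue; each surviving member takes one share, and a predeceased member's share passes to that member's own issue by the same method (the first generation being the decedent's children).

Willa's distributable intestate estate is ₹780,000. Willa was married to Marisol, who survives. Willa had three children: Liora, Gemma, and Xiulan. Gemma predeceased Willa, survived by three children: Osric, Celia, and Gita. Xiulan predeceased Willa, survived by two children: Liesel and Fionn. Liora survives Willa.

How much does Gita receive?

The spouse counts as an additional share at the children's level, so there are 4 primary shares of ₹195,000. Marisol takes one such share (₹195,000).
The children's combined portion (₹585,000) is divided into 3 shares of ₹195,000: Liora takes ₹195,000; Gemma's ₹195,000 share passes to Gemma's issue; Xiulan's ₹195,000 share passes to Xiulan's issue.
Gemma's share (₹195,000) is divided into 3 shares of ₹65,000: Osric, Celia, and Gita each take ₹65,000.
Xiulan's share (₹195,000) is divided into 2 shares of ₹97,500: Liesel and Fionn each take ₹97,500.

Gita receives ₹65,000.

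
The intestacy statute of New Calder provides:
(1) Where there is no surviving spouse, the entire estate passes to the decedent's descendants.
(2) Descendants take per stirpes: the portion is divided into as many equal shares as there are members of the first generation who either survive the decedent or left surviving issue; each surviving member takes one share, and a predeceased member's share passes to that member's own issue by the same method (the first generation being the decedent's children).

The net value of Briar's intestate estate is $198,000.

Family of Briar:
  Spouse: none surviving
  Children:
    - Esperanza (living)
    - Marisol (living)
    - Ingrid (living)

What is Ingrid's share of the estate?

Ingrid receives $66,000.

The entire $198,000 passes to the descendants.
That amount ($198,000) is divided into 3 shares of $66,000: Esperanza, Marisol, and Ingrid each take $66,000.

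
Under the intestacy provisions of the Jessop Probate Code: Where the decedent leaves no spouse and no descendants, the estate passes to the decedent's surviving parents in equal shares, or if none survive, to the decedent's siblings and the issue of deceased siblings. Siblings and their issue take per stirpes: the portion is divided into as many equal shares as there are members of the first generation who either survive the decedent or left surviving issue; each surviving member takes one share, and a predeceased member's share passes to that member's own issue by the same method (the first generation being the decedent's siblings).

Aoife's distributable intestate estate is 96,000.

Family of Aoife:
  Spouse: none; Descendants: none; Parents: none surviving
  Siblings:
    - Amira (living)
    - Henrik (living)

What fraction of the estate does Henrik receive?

The entire 96,000 passes to the siblings and their issue.
That amount (96,000) is divided into 2 shares of 48,000: Amira and Henrik each take 48,000.

Henrik receives 1/2 of the estate.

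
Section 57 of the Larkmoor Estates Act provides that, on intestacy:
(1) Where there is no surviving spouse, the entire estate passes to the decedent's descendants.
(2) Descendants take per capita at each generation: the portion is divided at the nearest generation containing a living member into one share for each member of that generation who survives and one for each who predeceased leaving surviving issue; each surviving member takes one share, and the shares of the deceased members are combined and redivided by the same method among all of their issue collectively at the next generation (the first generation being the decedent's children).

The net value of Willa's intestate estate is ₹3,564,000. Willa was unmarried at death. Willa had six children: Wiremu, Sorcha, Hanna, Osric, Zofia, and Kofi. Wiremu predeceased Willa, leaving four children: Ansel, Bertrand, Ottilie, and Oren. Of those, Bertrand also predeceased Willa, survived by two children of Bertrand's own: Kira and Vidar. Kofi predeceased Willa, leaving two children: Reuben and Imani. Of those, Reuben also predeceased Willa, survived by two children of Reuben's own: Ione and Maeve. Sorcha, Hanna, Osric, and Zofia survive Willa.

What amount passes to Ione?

The entire ₹3,564,000 passes to the descendants.
That amount (₹3,564,000) is divided at the children's generation into 6 shares of ₹594,000. Sorcha, Hanna, Osric, and Zofia each take ₹594,000. The 2 shares of the deceased (Wiremu and Kofi) are combined into a pool of ₹1,188,000.
That pool (₹1,188,000) is divided at the grandchildren's generation into 6 shares of ₹198,000. Ansel, Ottilie, Oren, and Imani each take ₹198,000. The 2 shares of the deceased (Bertrand and Reuben) are combined into a pool of ₹396,000.
That pool (₹396,000) is divided at the great-grandchildren's generation equally among Kira, Vidar, Ione, and Maeve: ₹99,000 each.

Ione receives ₹99,000.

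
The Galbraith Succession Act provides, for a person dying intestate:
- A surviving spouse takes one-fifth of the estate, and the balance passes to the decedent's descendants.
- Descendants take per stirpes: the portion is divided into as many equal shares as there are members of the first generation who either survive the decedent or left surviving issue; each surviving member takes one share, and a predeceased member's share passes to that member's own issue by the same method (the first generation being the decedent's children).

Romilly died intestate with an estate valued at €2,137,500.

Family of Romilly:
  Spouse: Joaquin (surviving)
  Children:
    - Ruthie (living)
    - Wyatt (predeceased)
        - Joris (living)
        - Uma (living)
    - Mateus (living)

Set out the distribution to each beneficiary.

Joaquin: €427,500; Ruthie: €570,000; Joris: €285,000; Uma: €285,000; Mateus: €570,000

Joaquin takes one-fifth of €2,137,500 = €427,500. The remaining €1,710,000 passes to the descendants.
The descendants' portion (€1,710,000) is divided into 3 shares of €570,000: Ruthie and Mateus each take €570,000; Wyatt's €570,000 share passes to Wyatt's issue.
Wyatt's share (€570,000) is divided into 2 shares of €285,000: Joris and Uma each take €285,000.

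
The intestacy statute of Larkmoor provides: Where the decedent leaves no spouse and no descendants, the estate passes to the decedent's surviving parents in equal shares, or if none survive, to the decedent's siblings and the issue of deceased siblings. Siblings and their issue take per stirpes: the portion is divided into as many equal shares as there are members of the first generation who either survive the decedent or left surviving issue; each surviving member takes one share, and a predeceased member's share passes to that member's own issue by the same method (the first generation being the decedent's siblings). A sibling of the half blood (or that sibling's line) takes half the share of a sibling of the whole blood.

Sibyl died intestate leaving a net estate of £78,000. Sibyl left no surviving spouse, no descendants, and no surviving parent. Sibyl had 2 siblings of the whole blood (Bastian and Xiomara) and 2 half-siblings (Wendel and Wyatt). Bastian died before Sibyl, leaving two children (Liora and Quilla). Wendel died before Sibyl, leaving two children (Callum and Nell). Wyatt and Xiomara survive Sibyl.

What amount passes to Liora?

The entire £78,000 passes to the siblings and their issue.
Counting each half-blood sibling's line as half a unit, there are 3 units in £78,000, so one unit is £26,000. Whole-blood lines (Bastian and Xiomara) take £26,000 each; half-blood lines (Wendel and Wyatt) take £13,000 each.
Bastian's share (£26,000) is divided into 2 shares of £13,000: Liora and Quilla each take £13,000.
Wendel's share (£13,000) is divided into 2 shares of £6,500: Callum and Nell each take £6,500.

Liora receives £13,000.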